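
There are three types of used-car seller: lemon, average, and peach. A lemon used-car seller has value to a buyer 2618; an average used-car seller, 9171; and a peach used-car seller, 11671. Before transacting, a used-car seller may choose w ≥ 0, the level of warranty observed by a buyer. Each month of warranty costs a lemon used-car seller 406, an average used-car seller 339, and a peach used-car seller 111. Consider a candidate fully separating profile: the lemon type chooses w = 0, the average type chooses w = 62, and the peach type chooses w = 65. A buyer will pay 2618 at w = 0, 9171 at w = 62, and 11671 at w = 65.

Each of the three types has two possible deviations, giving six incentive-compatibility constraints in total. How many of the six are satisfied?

4

Lemon (own payoff 2618): to w=62 gives 9171 − 406×62 = -16001 → no gain ✓; to w=65 gives 11671 − 406×65 = -14719 → no gain ✓.
Average (own payoff 9171 − 339×62 = -11847): to w=0 gives 2618 → profitable ✗; to w=65 gives 11671 − 339×65 = -10364 → profitable ✗.
Peach (own payoff 11671 − 111×65 = 4456): to w=0 gives 2618 → no gain ✓; to w=62 gives 9171 − 111×62 = 2289 → no gain ✓.
4 of the 6 constraints hold; not an equilibrium.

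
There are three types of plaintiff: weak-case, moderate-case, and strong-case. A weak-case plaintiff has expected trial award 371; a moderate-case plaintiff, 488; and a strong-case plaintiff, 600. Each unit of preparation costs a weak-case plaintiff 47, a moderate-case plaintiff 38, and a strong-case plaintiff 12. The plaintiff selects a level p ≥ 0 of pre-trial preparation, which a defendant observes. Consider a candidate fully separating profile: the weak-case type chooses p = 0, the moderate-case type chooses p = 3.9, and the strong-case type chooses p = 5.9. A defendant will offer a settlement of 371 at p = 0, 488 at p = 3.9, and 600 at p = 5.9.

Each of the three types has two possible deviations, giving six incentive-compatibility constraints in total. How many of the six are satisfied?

Strong-case (own payoff 600 − 12×5.9 = 529.2): to p=0 gives 371 → no gain ✓; to p=3.9 gives 488 − 12×3.9 = 441.2 → no gain ✓.
Weak-case (own payoff 371): to p=3.9 gives 488 − 47×3.9 = 304.7 → no gain ✓; to p=5.9 gives 600 − 47×5.9 = 322.7 → no gain ✓.
Moderate-case (own payoff 488 − 38×3.9 = 339.8): to p=0 gives 371 → profitable ✗; to p=5.9 gives 600 − 38×5.9 = 375.8 → profitable ✗.
4 of the 6 constraints hold; not an equilibrium.

4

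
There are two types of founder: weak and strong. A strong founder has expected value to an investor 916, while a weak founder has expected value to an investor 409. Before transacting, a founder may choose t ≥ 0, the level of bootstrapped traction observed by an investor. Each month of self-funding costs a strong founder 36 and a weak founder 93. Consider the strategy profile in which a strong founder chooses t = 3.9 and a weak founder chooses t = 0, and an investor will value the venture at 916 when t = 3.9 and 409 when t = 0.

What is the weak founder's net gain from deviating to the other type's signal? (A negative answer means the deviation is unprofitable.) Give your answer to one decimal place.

144.3

Playing t = 0 the weak founder receives 409.
Deviating to t = 3.9 brings payment 916 at cost 93 × 3.9 = 362.7, netting 553.3.
Gain from deviating: 553.3 − 409 = 144.3.
The gain is positive, so the weak type's incentive-compatibility constraint is violated — this profile is not a separating equilibrium.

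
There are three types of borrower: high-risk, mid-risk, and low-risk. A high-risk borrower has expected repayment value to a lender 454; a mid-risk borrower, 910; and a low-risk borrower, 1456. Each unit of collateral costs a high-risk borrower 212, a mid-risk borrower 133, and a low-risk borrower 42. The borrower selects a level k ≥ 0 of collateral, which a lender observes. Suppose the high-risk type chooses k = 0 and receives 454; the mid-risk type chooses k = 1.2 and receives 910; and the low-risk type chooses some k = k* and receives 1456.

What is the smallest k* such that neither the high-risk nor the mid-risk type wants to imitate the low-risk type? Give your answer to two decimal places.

5.31

Mid-risk type (on-path payoff 910 − 133×1.2 = 750.4) won't mimic when 750.4 ≥ 1456 − 133·k*, i.e. k* ≥ 5.31.
High-risk type (on-path payoff 454) won't mimic when 454 ≥ 1456 − 212·k*, i.e. k* ≥ 4.73.
Both must hold, so k* = max(4.73, 5.31) = 5.31. The mid-risk type's constraint binds.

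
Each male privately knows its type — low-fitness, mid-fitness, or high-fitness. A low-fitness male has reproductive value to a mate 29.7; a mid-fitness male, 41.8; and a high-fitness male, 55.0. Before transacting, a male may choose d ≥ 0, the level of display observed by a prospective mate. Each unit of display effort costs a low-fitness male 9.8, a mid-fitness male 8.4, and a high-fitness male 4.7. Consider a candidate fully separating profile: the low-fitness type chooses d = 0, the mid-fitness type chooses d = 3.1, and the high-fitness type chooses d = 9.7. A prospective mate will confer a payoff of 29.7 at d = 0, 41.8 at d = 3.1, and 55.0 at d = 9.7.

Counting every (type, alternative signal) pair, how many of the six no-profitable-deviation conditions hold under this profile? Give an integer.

3

Low-fitness (own payoff 29.7): to d=3.1 gives 41.8 − 9.8×3.1 = 11.42 → no gain ✓; to d=9.7 gives 55.0 − 9.8×9.7 = -40.06 → no gain ✓.
High-fitness (own payoff 55.0 − 4.7×9.7 = 9.41): to d=0 gives 29.7 → profitable ✗; to d=3.1 gives 41.8 − 4.7×3.1 = 27.23 → profitable ✗.
Mid-fitness (own payoff 41.8 − 8.4×3.1 = 15.76): to d=0 gives 29.7 → profitable ✗; to d=9.7 gives 55.0 − 8.4×9.7 = -26.48 → no gain ✓.
3 of the 6 constraints hold; not an equilibrium.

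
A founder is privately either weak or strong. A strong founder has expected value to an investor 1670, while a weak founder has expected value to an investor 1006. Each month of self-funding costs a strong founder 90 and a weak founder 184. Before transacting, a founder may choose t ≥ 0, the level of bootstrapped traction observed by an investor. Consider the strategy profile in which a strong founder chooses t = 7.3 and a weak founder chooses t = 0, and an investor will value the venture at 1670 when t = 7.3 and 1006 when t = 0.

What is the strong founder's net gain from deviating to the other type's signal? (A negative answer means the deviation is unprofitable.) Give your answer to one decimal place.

-7.0

Playing t = 7.3 the strong founder receives 1670 − 90 × 7.3 = 1013.
Deviating to t = 0 yields 1006 instead.
Gain from deviating: 1006 − 1013 = -7.0.
The gain is negative, so the strong type's incentive-compatibility constraint is satisfied.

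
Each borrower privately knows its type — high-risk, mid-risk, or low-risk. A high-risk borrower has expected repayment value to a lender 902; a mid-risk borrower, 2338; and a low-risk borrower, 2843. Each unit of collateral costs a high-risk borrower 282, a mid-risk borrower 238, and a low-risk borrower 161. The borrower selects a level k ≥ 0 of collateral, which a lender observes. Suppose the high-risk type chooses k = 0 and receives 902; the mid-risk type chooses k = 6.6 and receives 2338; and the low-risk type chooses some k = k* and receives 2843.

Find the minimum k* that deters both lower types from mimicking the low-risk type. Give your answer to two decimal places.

High-risk type (on-path payoff 902) won't mimic when 902 ≥ 2843 − 282·k*, i.e. k* ≥ 6.88.
Mid-risk type (on-path payoff 2338 − 238×6.6 = 767.2) won't mimic when 767.2 ≥ 2843 − 238·k*, i.e. k* ≥ 8.72.
Both must hold, so k* = max(6.88, 8.72) = 8.72. The mid-risk type's constraint binds.

8.72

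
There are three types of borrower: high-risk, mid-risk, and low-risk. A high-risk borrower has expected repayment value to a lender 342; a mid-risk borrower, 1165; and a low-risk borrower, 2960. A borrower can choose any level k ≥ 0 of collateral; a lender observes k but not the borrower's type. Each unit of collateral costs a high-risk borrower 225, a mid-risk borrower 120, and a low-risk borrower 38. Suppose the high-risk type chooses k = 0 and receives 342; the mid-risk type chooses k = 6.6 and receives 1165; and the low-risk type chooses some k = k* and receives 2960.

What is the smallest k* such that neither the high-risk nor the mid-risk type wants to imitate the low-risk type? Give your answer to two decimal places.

21.56

Mid-risk type (on-path payoff 1165 − 120×6.6 = 373) won't mimic when 373 ≥ 2960 − 120·k*, i.e. k* ≥ 21.56.
High-risk type (on-path payoff 342) won't mimic when 342 ≥ 2960 − 225·k*, i.e. k* ≥ 11.64.
Both must hold, so k* = max(11.64, 21.56) = 21.56. The mid-risk type's constraint binds.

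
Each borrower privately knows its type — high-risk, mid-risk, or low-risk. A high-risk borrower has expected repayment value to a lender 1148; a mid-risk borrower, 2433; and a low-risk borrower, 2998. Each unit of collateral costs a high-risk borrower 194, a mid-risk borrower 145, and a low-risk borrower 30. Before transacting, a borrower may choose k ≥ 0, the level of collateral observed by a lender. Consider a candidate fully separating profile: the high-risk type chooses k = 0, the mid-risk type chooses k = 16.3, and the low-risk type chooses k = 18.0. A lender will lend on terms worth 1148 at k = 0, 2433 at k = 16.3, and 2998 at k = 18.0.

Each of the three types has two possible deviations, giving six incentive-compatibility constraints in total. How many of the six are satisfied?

4

Low-risk (own payoff 2998 − 30×18.0 = 2458): to k=0 gives 1148 → no gain ✓; to k=16.3 gives 2433 − 30×16.3 = 1944 → no gain ✓.
High-risk (own payoff 1148): to k=16.3 gives 2433 − 194×16.3 = -729.2 → no gain ✓; to k=18.0 gives 2998 − 194×18.0 = -494 → no gain ✓.
Mid-risk (own payoff 2433 − 145×16.3 = 69.5): to k=0 gives 1148 → profitable ✗; to k=18.0 gives 2998 − 145×18.0 = 388 → profitable ✗.
4 of the 6 constraints hold; not an equilibrium.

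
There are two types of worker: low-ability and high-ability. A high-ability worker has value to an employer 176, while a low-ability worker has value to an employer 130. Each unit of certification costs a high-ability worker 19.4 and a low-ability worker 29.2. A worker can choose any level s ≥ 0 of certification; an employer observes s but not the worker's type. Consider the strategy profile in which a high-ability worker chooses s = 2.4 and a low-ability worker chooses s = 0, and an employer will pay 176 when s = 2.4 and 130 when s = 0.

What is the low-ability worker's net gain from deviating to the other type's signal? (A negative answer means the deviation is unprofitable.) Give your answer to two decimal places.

Playing s = 0 the low-ability worker receives 130.
Deviating to s = 2.4 brings payment 176 at cost 29.2 × 2.4 = 70.08, netting 105.92.
Gain from deviating: 105.92 − 130 = -24.08.
The gain is negative, so the low-ability type's incentive-compatibility constraint is satisfied.

-24.08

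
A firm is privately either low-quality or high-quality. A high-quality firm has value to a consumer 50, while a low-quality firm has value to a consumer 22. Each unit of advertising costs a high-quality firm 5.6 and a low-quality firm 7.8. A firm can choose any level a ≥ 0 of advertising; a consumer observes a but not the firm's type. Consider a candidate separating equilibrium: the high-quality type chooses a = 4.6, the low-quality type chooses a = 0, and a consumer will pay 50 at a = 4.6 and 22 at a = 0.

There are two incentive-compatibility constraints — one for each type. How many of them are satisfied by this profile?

2

High-quality type: signal → 50 − 5.6 × 4.6 = 24.24; deviate to 0 → 22. IC holds (24.24 ≥ 22).
Low-quality type: stay at 0 → 22; mimic → 50 − 7.8 × 4.6 = 14.12. IC holds (22 ≥ 14.12).
2 of 2 constraints hold, so this is a separating equilibrium.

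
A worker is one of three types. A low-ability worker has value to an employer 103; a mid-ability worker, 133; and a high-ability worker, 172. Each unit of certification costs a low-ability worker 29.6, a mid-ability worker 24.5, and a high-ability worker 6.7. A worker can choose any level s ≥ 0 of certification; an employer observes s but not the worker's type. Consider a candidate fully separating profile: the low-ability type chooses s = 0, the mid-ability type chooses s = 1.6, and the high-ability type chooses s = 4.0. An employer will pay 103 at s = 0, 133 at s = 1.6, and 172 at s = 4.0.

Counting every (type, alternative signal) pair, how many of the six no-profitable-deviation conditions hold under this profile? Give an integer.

Low-ability (own payoff 103): to s=1.6 gives 133 − 29.6×1.6 = 85.64 → no gain ✓; to s=4.0 gives 172 − 29.6×4.0 = 53.6 → no gain ✓.
Mid-ability (own payoff 133 − 24.5×1.6 = 93.8): to s=0 gives 103 → profitable ✗; to s=4.0 gives 172 − 24.5×4.0 = 74 → no gain ✓.
High-ability (own payoff 172 − 6.7×4.0 = 145.2): to s=0 gives 103 → no gain ✓; to s=1.6 gives 133 − 6.7×1.6 = 122.28 → no gain ✓.
5 of the 6 constraints hold; not an equilibrium.

5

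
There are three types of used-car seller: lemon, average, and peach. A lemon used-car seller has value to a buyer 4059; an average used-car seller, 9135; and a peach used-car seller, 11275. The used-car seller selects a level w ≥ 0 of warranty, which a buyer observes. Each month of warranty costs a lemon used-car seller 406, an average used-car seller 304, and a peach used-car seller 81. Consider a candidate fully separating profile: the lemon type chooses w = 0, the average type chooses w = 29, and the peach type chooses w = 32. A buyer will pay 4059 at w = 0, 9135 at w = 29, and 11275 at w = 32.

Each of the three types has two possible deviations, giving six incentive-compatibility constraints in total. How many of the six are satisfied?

4

Lemon (own payoff 4059): to w=29 gives 9135 − 406×29 = -2639 → no gain ✓; to w=32 gives 11275 − 406×32 = -1717 → no gain ✓.
Peach (own payoff 11275 − 81×32 = 8683): to w=0 gives 4059 → no gain ✓; to w=29 gives 9135 − 81×29 = 6786 → no gain ✓.
Average (own payoff 9135 − 304×29 = 319): to w=0 gives 4059 → profitable ✗; to w=32 gives 11275 − 304×32 = 1547 → profitable ✗.
4 of the 6 constraints hold; not an equilibrium.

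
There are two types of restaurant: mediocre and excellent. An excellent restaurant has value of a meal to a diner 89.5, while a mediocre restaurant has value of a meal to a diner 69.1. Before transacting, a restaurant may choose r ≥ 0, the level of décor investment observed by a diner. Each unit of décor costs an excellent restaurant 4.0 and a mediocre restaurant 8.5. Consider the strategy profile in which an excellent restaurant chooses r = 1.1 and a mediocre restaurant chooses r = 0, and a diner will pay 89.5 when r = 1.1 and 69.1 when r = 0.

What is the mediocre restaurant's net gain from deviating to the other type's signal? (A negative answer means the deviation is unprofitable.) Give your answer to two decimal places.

11.05

Playing r = 0 the mediocre restaurant receives 69.1.
Deviating to r = 1.1 brings payment 89.5 at cost 8.5 × 1.1 = 9.35, netting 80.15.
Gain from deviating: 80.15 − 69.1 = 11.05.
The gain is positive, so the mediocre type's incentive-compatibility constraint is violated — this profile is not a separating equilibrium.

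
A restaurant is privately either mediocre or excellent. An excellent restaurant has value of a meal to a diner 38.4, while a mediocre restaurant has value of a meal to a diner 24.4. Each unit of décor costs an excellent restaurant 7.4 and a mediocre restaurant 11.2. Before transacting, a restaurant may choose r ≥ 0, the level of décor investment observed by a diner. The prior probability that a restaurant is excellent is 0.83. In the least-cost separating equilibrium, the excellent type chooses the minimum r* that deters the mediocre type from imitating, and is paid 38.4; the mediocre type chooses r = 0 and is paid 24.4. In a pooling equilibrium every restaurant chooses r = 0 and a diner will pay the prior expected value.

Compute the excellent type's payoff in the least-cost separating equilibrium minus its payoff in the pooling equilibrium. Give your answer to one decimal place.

-6.9

Least-cost separating signal: r* solves 24.4 = 38.4 − 11.2·r*, so r* = (38.4 − 24.4)/11.2 = 1.25.
Excellent type's separating payoff: 38.4 − 7.4 × r* = 38.4 − 7.4 × (38.4 − 24.4)/11.2 = 38.4 − 103.6/11.2 = 29.15.
Pooling payoff: 0.83 × 38.4 + 0.17 × 24.4 = 36.02.
Difference: 29.15 − 36.02 = -6.87, i.e. -6.9 to one decimal place.
The excellent type would prefer the pooling outcome.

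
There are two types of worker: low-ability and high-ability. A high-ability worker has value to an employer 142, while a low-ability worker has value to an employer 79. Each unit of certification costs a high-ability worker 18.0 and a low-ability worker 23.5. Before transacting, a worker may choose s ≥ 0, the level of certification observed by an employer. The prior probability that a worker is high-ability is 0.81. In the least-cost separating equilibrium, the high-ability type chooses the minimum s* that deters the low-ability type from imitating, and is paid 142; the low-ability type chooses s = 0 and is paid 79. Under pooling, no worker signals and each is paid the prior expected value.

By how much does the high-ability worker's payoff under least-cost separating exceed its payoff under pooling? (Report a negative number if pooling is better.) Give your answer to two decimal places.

-36.29

Least-cost separating signal: s* solves 79 = 142 − 23.5·s*, so s* = (142 − 79)/23.5 ≈ 2.6809.
High-ability type's separating payoff: 142 − 18.0 × s* = 142 − 18.0 × (142 − 79)/23.5 = 142 − 1134/23.5 ≈ 93.7447.
Pooling payoff: 0.81 × 142 + 0.19 × 79 = 130.03.
Difference: 93.7447 − 130.03 = -36.2853, i.e. -36.29 to two decimal places.
The high-ability type would prefer the pooling outcome.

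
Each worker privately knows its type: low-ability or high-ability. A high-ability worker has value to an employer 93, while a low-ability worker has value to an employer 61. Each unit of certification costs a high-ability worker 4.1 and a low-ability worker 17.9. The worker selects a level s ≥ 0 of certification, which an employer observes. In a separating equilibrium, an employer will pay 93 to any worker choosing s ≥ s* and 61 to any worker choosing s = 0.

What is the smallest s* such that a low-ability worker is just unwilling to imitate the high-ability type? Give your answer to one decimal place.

1.8

A low-ability worker choosing s = 0 receives 61.
Imitating at s* instead would pay 93 at cost 17.9·s*, netting 93 − 17.9·s*.
Indifference: 61 = 93 − 17.9·s*, so s* = (93 − 61) / 17.9 ≈ 1.8.
This is the low-ability type's binding incentive-compatibility constraint; any s ≥ 1.8 sustains separation on that side.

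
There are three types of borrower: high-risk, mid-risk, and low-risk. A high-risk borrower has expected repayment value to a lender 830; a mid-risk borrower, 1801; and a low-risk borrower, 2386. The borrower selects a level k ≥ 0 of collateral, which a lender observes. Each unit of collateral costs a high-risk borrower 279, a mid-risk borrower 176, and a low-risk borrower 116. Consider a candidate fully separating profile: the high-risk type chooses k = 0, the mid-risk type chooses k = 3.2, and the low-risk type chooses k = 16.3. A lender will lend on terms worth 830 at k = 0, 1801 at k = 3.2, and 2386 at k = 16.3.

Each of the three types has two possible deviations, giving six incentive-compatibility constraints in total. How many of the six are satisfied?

Low-risk (own payoff 2386 − 116×16.3 = 495.2): to k=0 gives 830 → profitable ✗; to k=3.2 gives 1801 − 116×3.2 = 1429.8 → profitable ✗.
High-risk (own payoff 830): to k=3.2 gives 1801 − 279×3.2 = 908.2 → profitable ✗; to k=16.3 gives 2386 − 279×16.3 = -2161.7 → no gain ✓.
Mid-risk (own payoff 1801 − 176×3.2 = 1237.8): to k=0 gives 830 → no gain ✓; to k=16.3 gives 2386 − 176×16.3 = -482.8 → no gain ✓.
3 of the 6 constraints hold; not an equilibrium.

3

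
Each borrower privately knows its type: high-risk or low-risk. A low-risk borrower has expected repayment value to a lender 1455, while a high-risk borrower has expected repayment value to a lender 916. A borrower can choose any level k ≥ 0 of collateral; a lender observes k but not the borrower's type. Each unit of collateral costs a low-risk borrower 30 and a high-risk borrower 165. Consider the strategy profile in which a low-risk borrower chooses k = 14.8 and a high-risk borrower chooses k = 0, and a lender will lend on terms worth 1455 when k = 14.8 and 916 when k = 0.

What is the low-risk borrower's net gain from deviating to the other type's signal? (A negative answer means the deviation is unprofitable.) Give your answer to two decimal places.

Playing k = 14.8 the low-risk borrower receives 1455 − 30 × 14.8 = 1011.
Deviating to k = 0 yields 916 instead.
Gain from deviating: 916 − 1011 = -95.00.
The gain is negative, so the low-risk type's incentive-compatibility constraint is satisfied.

-95.00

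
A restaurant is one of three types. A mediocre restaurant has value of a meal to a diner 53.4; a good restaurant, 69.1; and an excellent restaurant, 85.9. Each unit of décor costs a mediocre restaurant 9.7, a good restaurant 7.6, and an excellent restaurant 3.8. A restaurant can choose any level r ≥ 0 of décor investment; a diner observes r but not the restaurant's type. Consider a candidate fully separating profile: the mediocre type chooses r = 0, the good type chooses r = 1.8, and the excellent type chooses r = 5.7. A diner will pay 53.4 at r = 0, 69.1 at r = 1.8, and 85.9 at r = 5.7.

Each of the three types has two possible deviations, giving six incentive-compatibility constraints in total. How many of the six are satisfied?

Good (own payoff 69.1 − 7.6×1.8 = 55.42): to r=0 gives 53.4 → no gain ✓; to r=5.7 gives 85.9 − 7.6×5.7 = 42.58 → no gain ✓.
Mediocre (own payoff 53.4): to r=1.8 gives 69.1 − 9.7×1.8 = 51.64 → no gain ✓; to r=5.7 gives 85.9 − 9.7×5.7 = 30.61 → no gain ✓.
Excellent (own payoff 85.9 − 3.8×5.7 = 64.24): to r=0 gives 53.4 → no gain ✓; to r=1.8 gives 69.1 − 3.8×1.8 = 62.26 → no gain ✓.
6 of the 6 constraints hold; this profile is a separating equilibrium.

6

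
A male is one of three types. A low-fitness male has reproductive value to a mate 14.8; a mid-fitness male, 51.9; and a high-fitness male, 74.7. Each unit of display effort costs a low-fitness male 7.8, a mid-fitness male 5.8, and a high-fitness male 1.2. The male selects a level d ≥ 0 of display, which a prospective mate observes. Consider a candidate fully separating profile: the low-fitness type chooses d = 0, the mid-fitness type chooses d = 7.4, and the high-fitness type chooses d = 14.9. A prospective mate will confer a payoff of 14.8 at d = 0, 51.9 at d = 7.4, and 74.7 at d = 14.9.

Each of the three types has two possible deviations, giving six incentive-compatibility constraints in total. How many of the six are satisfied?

5

Low-fitness (own payoff 14.8): to d=7.4 gives 51.9 − 7.8×7.4 = -5.82 → no gain ✓; to d=14.9 gives 74.7 − 7.8×14.9 = -41.52 → no gain ✓.
High-fitness (own payoff 74.7 − 1.2×14.9 = 56.82): to d=0 gives 14.8 → no gain ✓; to d=7.4 gives 51.9 − 1.2×7.4 = 43.02 → no gain ✓.
Mid-fitness (own payoff 51.9 − 5.8×7.4 = 8.98): to d=0 gives 14.8 → profitable ✗; to d=14.9 gives 74.7 − 5.8×14.9 = -11.72 → no gain ✓.
5 of the 6 constraints hold; not an equilibrium.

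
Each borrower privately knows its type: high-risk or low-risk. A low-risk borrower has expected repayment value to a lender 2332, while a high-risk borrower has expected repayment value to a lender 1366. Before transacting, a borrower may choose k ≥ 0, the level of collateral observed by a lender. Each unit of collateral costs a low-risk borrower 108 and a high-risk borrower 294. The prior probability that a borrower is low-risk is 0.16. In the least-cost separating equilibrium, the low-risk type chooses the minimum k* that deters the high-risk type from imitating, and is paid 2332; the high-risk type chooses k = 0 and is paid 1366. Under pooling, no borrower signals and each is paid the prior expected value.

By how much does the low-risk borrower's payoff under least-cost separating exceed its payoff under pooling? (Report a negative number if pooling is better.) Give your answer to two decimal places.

456.58

Least-cost separating signal: k* solves 1366 = 2332 − 294·k*, so k* = (2332 − 1366)/294 ≈ 3.2857.
Low-risk type's separating payoff: 2332 − 108 × k* = 2332 − 108 × (2332 − 1366)/294 = 2332 − 104328/294 ≈ 1977.1429.
Pooling payoff: 0.16 × 2332 + 0.84 × 1366 = 1520.56.
Difference: 1977.1429 − 1520.56 = 456.5829, i.e. 456.58 to two decimal places.
The low-risk type prefers to separate.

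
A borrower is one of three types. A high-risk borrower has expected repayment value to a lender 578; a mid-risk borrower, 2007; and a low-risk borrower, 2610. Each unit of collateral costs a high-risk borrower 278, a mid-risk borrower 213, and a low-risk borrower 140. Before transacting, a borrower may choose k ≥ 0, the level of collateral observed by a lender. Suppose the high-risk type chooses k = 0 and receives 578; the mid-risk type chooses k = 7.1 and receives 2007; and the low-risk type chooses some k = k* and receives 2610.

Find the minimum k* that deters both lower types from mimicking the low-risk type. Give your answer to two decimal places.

9.93

Mid-risk type (on-path payoff 2007 − 213×7.1 = 494.7) won't mimic when 494.7 ≥ 2610 − 213·k*, i.e. k* ≥ 9.93.
High-risk type (on-path payoff 578) won't mimic when 578 ≥ 2610 − 278·k*, i.e. k* ≥ 7.31.
Both must hold, so k* = max(7.31, 9.93) = 9.93. The mid-risk type's constraint binds.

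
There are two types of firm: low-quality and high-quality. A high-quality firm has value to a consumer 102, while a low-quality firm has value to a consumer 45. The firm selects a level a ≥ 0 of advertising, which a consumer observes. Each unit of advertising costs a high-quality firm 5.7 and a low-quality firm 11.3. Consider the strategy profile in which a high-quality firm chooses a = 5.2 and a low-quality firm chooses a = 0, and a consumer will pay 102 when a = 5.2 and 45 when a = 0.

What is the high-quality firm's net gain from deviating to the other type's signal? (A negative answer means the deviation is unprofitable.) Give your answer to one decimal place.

Playing a = 5.2 the high-quality firm receives 102 − 5.7 × 5.2 = 72.36.
Deviating to a = 0 yields 45 instead.
Gain from deviating: 45 − 72.36 = -27.36, i.e. -27.4 to one decimal place.
The gain is negative, so the high-quality type's incentive-compatibility constraint is satisfied.

-27.4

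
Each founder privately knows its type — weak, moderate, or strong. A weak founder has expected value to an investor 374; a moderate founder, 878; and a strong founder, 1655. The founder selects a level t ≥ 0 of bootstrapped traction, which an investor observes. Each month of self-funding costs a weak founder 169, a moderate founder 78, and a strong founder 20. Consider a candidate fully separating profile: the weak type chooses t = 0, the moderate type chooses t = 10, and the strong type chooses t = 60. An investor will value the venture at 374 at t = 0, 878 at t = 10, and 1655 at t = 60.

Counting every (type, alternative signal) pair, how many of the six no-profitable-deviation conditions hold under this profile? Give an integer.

Strong (own payoff 1655 − 20×60 = 455): to t=0 gives 374 → no gain ✓; to t=10 gives 878 − 20×10 = 678 → profitable ✗.
Moderate (own payoff 878 − 78×10 = 98): to t=0 gives 374 → profitable ✗; to t=60 gives 1655 − 78×60 = -3025 → no gain ✓.
Weak (own payoff 374): to t=10 gives 878 − 169×10 = -812 → no gain ✓; to t=60 gives 1655 − 169×60 = -8485 → no gain ✓.
4 of the 6 constraints hold; not an equilibrium.

4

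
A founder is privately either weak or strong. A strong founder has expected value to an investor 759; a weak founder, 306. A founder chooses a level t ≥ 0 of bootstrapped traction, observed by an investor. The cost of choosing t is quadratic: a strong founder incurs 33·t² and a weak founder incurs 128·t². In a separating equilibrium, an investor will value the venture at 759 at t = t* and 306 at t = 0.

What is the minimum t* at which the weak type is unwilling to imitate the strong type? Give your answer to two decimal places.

1.88

The weak type at t = 0 receives 306; imitating at t* yields 759 − 128·t*².
Indifference: 306 = 759 − 128·t*², so t*² = (759 − 306) / 128 ≈ 3.5391.
t* = √3.5391 ≈ 1.88.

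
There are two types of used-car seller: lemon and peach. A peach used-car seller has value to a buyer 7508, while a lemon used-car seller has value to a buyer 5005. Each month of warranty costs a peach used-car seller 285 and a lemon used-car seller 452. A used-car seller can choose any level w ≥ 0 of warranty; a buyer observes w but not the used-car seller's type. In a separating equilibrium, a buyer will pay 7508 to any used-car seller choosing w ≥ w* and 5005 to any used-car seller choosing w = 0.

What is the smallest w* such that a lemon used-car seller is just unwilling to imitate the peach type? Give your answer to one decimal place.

A lemon used-car seller choosing w = 0 receives 5005.
Imitating at w* instead would pay 7508 at cost 452·w*, netting 7508 − 452·w*.
Indifference: 5005 = 7508 − 452·w*, so w* = (7508 − 5005) / 452 ≈ 5.5.
This is the lemon type's binding incentive-compatibility constraint; any w ≥ 5.5 sustains separation on that side.

5.5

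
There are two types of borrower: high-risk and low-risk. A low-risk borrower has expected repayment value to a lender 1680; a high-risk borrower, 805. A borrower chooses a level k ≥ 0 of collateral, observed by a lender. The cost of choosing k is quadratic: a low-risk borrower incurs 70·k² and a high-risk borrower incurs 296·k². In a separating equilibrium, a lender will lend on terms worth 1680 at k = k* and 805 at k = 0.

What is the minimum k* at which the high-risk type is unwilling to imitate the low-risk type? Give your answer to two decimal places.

1.72

The high-risk type at k = 0 receives 805; imitating at k* yields 1680 − 296·k*².
Indifference: 805 = 1680 − 296·k*², so k*² = (1680 − 805) / 296 ≈ 2.9561.
k* = √2.9561 ≈ 1.72.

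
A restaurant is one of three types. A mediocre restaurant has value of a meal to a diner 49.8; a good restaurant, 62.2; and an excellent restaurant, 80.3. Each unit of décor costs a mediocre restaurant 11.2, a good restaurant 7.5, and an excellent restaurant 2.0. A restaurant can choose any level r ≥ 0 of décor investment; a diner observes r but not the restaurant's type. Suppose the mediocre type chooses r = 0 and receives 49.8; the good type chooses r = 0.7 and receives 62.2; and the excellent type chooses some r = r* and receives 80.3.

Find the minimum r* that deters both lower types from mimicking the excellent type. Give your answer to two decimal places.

Good type (on-path payoff 62.2 − 7.5×0.7 = 56.95) won't mimic when 56.95 ≥ 80.3 − 7.5·r*, i.e. r* ≥ 3.11.
Mediocre type (on-path payoff 49.8) won't mimic when 49.8 ≥ 80.3 − 11.2·r*, i.e. r* ≥ 2.72.
Both must hold, so r* = max(2.72, 3.11) = 3.11. The good type's constraint binds.

3.11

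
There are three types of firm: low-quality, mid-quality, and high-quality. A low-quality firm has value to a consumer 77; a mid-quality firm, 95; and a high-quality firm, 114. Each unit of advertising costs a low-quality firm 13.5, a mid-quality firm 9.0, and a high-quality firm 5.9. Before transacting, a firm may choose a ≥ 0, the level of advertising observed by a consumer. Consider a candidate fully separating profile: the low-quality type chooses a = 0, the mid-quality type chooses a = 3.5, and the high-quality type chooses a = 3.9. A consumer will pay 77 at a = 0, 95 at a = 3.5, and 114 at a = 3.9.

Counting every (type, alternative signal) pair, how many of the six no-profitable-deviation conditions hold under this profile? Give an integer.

Mid-quality (own payoff 95 − 9.0×3.5 = 63.5): to a=0 gives 77 → profitable ✗; to a=3.9 gives 114 − 9.0×3.9 = 78.9 → profitable ✗.
Low-quality (own payoff 77): to a=3.5 gives 95 − 13.5×3.5 = 47.75 → no gain ✓; to a=3.9 gives 114 − 13.5×3.9 = 61.35 → no gain ✓.
High-quality (own payoff 114 − 5.9×3.9 = 90.99): to a=0 gives 77 → no gain ✓; to a=3.5 gives 95 − 5.9×3.5 = 74.35 → no gain ✓.
4 of the 6 constraints hold; not an equilibrium.

4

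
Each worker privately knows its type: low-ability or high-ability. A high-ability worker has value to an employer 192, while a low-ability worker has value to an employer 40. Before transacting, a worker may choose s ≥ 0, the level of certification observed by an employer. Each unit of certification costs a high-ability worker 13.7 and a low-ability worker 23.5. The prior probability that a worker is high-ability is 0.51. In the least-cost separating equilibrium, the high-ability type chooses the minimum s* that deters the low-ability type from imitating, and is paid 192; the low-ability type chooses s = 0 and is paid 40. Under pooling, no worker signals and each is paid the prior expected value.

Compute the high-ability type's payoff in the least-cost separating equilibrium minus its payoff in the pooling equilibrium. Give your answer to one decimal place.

-14.1

Least-cost separating signal: s* solves 40 = 192 − 23.5·s*, so s* = (192 − 40)/23.5 ≈ 6.4681.
High-ability type's separating payoff: 192 − 13.7 × s* = 192 − 13.7 × (192 − 40)/23.5 = 192 − 2082.4/23.5 ≈ 103.387.
Pooling payoff: 0.51 × 192 + 0.49 × 40 = 117.52.
Difference: 103.387 − 117.52 = -14.133, i.e. -14.1 to one decimal place.
The high-ability type would prefer the pooling outcome.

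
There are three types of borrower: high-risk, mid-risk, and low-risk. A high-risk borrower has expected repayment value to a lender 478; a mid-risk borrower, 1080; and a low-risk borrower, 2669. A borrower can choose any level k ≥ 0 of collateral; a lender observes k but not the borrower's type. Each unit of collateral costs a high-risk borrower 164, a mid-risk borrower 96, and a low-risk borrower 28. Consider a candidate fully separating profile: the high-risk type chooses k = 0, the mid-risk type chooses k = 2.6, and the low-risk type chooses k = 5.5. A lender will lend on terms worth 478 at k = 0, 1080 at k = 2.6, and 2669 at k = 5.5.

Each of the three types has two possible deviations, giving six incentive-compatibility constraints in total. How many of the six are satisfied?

Mid-risk (own payoff 1080 − 96×2.6 = 830.4): to k=0 gives 478 → no gain ✓; to k=5.5 gives 2669 − 96×5.5 = 2141 → profitable ✗.
High-risk (own payoff 478): to k=2.6 gives 1080 − 164×2.6 = 653.6 → profitable ✗; to k=5.5 gives 2669 − 164×5.5 = 1767 → profitable ✗.
Low-risk (own payoff 2669 − 28×5.5 = 2515): to k=0 gives 478 → no gain ✓; to k=2.6 gives 1080 − 28×2.6 = 1007.2 → no gain ✓.
3 of the 6 constraints hold; not an equilibrium.

3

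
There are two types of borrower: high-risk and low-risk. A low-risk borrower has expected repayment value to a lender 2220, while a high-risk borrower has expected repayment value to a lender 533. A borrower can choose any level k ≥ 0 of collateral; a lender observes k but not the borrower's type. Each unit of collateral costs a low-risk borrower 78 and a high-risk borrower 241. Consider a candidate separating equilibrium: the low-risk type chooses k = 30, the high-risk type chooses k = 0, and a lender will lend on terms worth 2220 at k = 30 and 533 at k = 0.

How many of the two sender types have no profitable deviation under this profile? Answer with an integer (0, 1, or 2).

High-risk type: stay at 0 → 533; mimic → 2220 − 241 × 30 = -5010. IC holds (533 ≥ -5010).
Low-risk type: signal → 2220 − 78 × 30 = -120; deviate to 0 → 533. IC fails (-120 < 533).
1 of 2 constraints hold, so this profile is not an equilibrium.

1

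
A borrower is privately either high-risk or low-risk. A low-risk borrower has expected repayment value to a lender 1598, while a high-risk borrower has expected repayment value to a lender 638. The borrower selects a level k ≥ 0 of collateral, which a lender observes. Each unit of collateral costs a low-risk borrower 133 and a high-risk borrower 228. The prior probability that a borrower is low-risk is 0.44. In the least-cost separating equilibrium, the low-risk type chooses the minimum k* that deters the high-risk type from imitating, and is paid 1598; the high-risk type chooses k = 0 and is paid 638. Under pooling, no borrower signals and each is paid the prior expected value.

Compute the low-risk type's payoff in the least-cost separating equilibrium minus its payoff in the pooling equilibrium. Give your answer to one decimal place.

-22.4

Least-cost separating signal: k* solves 638 = 1598 − 228·k*, so k* = (1598 − 638)/228 ≈ 4.2105.
Low-risk type's separating payoff: 1598 − 133 × k* = 1598 − 133 × (1598 − 638)/228 = 1598 − 127680/228 = 1038.
Pooling payoff: 0.44 × 1598 + 0.56 × 638 = 1060.4.
Difference: 1038 − 1060.4 = -22.4.
The low-risk type would prefer the pooling outcome.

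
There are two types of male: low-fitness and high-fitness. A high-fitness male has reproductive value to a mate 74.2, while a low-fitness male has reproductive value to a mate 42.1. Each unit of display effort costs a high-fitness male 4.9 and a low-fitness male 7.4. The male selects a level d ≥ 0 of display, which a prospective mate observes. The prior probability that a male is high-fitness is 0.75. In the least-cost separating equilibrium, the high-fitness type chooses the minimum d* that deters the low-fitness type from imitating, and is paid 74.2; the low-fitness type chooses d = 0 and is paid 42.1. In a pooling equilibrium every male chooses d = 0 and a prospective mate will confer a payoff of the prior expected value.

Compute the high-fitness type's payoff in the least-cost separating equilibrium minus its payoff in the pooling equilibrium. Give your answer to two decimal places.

Least-cost separating signal: d* solves 42.1 = 74.2 − 7.4·d*, so d* = (74.2 − 42.1)/7.4 ≈ 4.3378.
High-fitness type's separating payoff: 74.2 − 4.9 × d* = 74.2 − 4.9 × (74.2 − 42.1)/7.4 = 74.2 − 157.29/7.4 ≈ 52.9446.
Pooling payoff: 0.75 × 74.2 + 0.25 × 42.1 = 66.175.
Difference: 52.9446 − 66.175 = -13.2304, i.e. -13.23 to two decimal places.
The high-fitness type would prefer the pooling outcome.

-13.23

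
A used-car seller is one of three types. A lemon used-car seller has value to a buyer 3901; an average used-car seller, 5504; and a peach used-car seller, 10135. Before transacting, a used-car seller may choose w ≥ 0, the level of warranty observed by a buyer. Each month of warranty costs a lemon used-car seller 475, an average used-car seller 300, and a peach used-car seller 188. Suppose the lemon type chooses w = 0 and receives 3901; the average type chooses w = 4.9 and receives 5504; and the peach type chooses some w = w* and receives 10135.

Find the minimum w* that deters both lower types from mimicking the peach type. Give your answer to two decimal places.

20.34

Average type (on-path payoff 5504 − 300×4.9 = 4034) won't mimic when 4034 ≥ 10135 − 300·w*, i.e. w* ≥ 20.34.
Lemon type (on-path payoff 3901) won't mimic when 3901 ≥ 10135 − 475·w*, i.e. w* ≥ 13.12.
Both must hold, so w* = max(13.12, 20.34) = 20.34. The average type's constraint binds.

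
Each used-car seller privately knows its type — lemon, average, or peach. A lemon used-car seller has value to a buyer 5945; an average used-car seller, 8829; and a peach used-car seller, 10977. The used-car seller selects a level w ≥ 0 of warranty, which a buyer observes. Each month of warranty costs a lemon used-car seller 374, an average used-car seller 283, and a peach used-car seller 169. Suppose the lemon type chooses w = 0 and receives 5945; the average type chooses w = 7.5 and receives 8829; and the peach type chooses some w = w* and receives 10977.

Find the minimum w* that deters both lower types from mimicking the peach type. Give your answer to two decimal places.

15.09

Average type (on-path payoff 8829 − 283×7.5 = 6706.5) won't mimic when 6706.5 ≥ 10977 − 283·w*, i.e. w* ≥ 15.09.
Lemon type (on-path payoff 5945) won't mimic when 5945 ≥ 10977 − 374·w*, i.e. w* ≥ 13.45.
Both must hold, so w* = max(13.45, 15.09) = 15.09. The average type's constraint binds.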